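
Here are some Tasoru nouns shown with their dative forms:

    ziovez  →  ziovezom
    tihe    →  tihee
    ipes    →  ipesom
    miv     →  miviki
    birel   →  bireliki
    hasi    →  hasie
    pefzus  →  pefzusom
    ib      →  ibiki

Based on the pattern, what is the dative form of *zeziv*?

Looking at the final sound of each stem: -om when the stem ends in a sibilant (*ziovez*, *ipes*, *pefzus*); -iki when the stem ends in a non-sibilant consonant (*miv*, *birel*, *ib*); -e when the stem ends in a vowel (*tihe*, *hasi*).
*zeziv*: final sound = /v/, a non-sibilant consonant → -iki → *zeziviki*.

zeziviki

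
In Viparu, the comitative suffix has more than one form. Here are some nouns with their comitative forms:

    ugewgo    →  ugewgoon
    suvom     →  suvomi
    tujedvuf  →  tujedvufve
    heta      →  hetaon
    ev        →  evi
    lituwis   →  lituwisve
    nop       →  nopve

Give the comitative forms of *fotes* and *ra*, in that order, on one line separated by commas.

fotesve, raon

The pattern is voicing of the final sound: -ve when the stem ends in a voiceless consonant (*tujedvuf*, *lituwis*, *nop*); -i when the stem ends in a voiced consonant (*suvom*, *ev*); -on when the stem ends in a vowel (*ugewgo*, *heta*).
The final sound of *fotes* is /s/, which is a voiceless consonant, so the suffix is -ve, giving *fotesve*.
*ra* — final sound /a/ (a vowel) → -on → *raon*.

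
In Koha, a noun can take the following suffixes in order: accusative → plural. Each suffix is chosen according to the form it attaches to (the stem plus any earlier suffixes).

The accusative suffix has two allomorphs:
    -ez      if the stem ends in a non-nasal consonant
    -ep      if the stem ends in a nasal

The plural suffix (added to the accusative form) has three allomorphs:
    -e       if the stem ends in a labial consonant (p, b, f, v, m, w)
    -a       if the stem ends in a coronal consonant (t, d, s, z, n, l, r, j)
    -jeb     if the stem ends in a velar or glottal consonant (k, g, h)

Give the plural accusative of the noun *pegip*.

pegipeza

Since the final consonant of *pegip* is /p/ (non-nasal), it takes -ez, giving *pegipez*.
The accusative form *pegipez*: final consonant = /z/, coronal → -a → *pegipeza*.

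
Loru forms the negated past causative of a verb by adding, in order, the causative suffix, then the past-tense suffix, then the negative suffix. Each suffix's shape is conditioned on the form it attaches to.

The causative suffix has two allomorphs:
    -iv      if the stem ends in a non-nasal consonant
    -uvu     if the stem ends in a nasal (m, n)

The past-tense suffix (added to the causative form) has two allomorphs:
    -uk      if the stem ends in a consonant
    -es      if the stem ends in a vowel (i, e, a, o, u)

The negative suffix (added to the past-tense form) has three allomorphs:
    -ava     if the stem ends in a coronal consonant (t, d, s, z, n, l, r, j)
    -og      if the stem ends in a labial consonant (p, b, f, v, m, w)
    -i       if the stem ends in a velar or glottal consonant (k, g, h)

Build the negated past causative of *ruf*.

*ruf* — final consonant /f/ (non-nasal) → -iv → *rufiv*.
The final sound of the causative form *rufiv* is /v/, which is a consonant, so the past-tense suffix is -uk, giving *rufivuk*.
The past-tense form *rufivuk*: final consonant = /k/, velar/glottal → -i → *rufivuki*.

rufivuki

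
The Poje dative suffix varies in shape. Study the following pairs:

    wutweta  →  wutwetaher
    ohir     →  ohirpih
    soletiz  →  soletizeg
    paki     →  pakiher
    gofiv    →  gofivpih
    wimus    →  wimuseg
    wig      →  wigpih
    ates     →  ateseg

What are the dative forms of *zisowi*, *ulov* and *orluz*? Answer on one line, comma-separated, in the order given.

The suffix is conditioned by the final sound: -eg when the stem ends in a sibilant (*soletiz*, *wimus*, *ates*); -pih when the stem ends in a non-sibilant consonant (*ohir*, *gofiv*, *wig*); -her when the stem ends in a vowel (*wutweta*, *paki*).
*zisowi* — final sound /i/ (a vowel) → -her → *zisowiher*.
*ulov*: final sound = /v/, a non-sibilant consonant → -pih → *ulovpih*.
*orluz* — final sound /z/ (a sibilant) → -eg → *orluzeg*.

zisowiher, ulovpih, orluzeg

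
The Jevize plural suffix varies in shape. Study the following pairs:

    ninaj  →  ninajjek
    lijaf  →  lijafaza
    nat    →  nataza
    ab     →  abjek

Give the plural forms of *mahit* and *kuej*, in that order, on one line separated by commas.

mahitaza, kuejjek

Looking at the final consonant of each stem: -aza when the stem ends in a voiceless consonant (*lijaf*, *nat*); -jek when the stem ends in a voiced consonant (*ninaj*, *ab*).
*mahit*: final consonant = /t/, voiceless → -aza → *mahitaza*.
The final consonant of *kuej* is /j/, which is voiced, so the suffix is -jek, giving *kuejjek*.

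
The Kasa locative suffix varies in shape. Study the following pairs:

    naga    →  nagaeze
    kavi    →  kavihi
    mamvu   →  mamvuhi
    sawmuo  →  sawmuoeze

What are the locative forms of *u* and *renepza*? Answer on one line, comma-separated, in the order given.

uhi, renepzaeze

Looking at the last vowel of each stem: -hi when the last vowel of the stem is a high vowel (*kavi*, *mamvu*); -eze when the last vowel of the stem is a non-high vowel (*naga*, *sawmuo*).
The last vowel of *u* is /u/, which is a high vowel, so the suffix is -hi, giving *uhi*.
Since the last vowel of *renepza* is /a/ (a non-high vowel), it takes -eze, giving *renepzaeze*.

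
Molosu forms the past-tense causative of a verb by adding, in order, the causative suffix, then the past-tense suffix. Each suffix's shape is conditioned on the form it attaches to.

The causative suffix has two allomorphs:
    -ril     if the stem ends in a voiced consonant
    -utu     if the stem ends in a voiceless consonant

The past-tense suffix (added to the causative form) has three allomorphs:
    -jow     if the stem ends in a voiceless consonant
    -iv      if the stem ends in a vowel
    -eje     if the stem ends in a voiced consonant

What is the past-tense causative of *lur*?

*lur*: final consonant = /r/, voiced → -ril → *lurril*.
The causative form *lurril* — final sound /l/ (a voiced consonant) → -eje → *lurrileje*.

lurrileje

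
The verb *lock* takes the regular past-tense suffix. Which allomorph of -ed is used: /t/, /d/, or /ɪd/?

The stem *lock* ends in a voiceless consonant other than /t/.
The -ed suffix is realized as /ɪd/ after /t, d/; as /t/ after other voiceless consonants; and as /d/ after other voiced sounds.
So -ed on *lock* is pronounced /t/.

/t/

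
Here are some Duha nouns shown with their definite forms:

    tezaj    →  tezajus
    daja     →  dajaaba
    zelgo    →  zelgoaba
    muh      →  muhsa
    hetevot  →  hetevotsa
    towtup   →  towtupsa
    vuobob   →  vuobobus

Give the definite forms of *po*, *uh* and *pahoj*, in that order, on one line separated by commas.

The pattern is voicing of the final sound: -sa when the stem ends in a voiceless consonant (*muh*, *hetevot*, *towtup*); -us when the stem ends in a voiced consonant (*tezaj*, *vuobob*); -aba when the stem ends in a vowel (*daja*, *zelgo*).
*po* — final sound /o/ (a vowel) → -aba → *poaba*.
The final sound of *uh* is /h/, which is a voiceless consonant, so the suffix is -sa, giving *uhsa*.
The final sound of *pahoj* is /j/, which is a voiced consonant, so the suffix is -us, giving *pahojus*.

poaba, uhsa, pahojus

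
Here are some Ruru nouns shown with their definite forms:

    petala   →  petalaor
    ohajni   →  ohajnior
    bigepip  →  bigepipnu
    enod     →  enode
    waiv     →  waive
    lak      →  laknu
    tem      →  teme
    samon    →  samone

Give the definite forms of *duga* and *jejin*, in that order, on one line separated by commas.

The suffix is conditioned by the final sound: -nu when the stem ends in a voiceless consonant (*bigepip*, *lak*); -e when the stem ends in a voiced consonant (*enod*, *waiv*, *tem*, *samon*); -or when the stem ends in a vowel (*petala*, *ohajni*).
*duga*: final sound = /a/, a vowel → -or → *dugaor*.
*jejin*: final sound = /n/, a voiced consonant → -e → *jejine*.

dugaor, jejine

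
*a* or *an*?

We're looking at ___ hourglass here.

The indefinite article is chosen by the initial *sound* of the following word, not its spelling.
*hourglass* begins with the sound /aʊ/ (silent h) — a vowel sound.
So the article is *an*: We're looking at an hourglass here.

an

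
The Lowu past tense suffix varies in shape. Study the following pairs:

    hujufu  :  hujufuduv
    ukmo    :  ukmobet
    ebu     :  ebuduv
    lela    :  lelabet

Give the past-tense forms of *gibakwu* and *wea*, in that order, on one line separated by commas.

Looking at the last vowel of each stem: -duv when the last vowel of the stem is a high vowel (*hujufu*, *ebu*); -bet when the last vowel of the stem is a non-high vowel (*ukmo*, *lela*).
The last vowel of *gibakwu* is /u/, which is a high vowel, so the suffix is -duv, giving *gibakwuduv*.
*wea*: last vowel = /a/, a non-high vowel → -bet → *weabet*.

gibakwuduv, weabet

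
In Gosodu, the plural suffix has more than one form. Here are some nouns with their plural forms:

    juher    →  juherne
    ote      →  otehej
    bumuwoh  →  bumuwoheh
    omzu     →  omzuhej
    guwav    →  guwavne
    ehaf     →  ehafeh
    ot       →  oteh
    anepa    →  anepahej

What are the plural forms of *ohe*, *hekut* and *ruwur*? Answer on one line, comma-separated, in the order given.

ohehej, hekuteh, ruwurne

Looking at the final sound of each stem: -eh when the stem ends in a voiceless consonant (*bumuwoh*, *ehaf*, *ot*); -ne when the stem ends in a voiced consonant (*juher*, *guwav*); -hej when the stem ends in a vowel (*ote*, *omzu*, *anepa*).
Since the final sound of *ohe* is /e/ (a vowel), it takes -hej, giving *ohehej*.
*hekut* — final sound /t/ (a voiceless consonant) → -eh → *hekuteh*.
Since the final sound of *ruwur* is /r/ (a voiced consonant), it takes -ne, giving *ruwurne*.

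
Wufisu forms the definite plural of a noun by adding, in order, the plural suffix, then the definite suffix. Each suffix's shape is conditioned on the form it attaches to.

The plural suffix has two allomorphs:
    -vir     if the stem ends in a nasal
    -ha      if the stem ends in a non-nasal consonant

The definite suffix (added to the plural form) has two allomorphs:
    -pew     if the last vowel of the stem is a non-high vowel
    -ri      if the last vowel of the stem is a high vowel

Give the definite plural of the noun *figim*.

Since the final consonant of *figim* is /m/ (a nasal), it takes -vir, giving *figimvir*.
The last vowel of the plural form *figimvir* is /i/, which is a high vowel, so the definite suffix is -ri, giving *figimvirri*.

figimvirri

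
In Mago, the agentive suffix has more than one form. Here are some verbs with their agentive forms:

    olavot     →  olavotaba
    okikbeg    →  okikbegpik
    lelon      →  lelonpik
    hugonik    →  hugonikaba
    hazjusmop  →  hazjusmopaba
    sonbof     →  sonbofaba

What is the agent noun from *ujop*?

ujopaba

The suffix is conditioned by the final consonant: -aba when the stem ends in a voiceless consonant (*olavot*, *hugonik*, *hazjusmop*, *sonbof*); -pik when the stem ends in a voiced consonant (*okikbeg*, *lelon*).
*ujop*: final consonant = /p/, voiceless → -aba → *ujopaba*.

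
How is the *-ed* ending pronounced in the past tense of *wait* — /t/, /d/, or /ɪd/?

/ɪd/

The stem *wait* ends in /t/ or /d/.
The -ed suffix is realized as /ɪd/ after /t, d/; as /t/ after other voiceless consonants; and as /d/ after other voiced sounds.
So -ed on *wait* is pronounced /ɪd/.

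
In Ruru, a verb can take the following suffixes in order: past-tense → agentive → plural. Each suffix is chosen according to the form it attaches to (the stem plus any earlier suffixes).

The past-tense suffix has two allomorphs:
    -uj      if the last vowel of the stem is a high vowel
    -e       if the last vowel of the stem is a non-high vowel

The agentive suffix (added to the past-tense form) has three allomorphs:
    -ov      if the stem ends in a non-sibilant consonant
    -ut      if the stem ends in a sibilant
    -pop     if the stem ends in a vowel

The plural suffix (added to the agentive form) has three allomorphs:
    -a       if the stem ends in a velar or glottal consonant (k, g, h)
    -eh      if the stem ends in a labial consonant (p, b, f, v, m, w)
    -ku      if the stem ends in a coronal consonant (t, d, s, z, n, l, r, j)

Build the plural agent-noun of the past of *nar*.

narepopeh

Since the last vowel of *nar* is /a/ (a non-high vowel), it takes -e, giving *nare*.
Since the final sound of the past-tense form *nare* is /e/ (a vowel), it takes -pop, giving *narepop*.
Since the final consonant of the agentive form *narepop* is /p/ (labial), it takes -eh, giving *narepopeh*.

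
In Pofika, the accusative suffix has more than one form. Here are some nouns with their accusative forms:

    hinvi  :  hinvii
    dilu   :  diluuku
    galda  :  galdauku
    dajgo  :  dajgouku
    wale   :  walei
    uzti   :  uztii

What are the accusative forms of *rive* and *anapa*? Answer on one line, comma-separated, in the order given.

rivei, anapauku

The alternation tracks the last vowel of the stem — -i when the last vowel of the stem is a front vowel (*hinvi*, *wale*, *uzti*); -uku when the last vowel of the stem is a back vowel (*dilu*, *galda*, *dajgo*).
*rive*: last vowel = /e/, a front vowel → -i → *rivei*.
The last vowel of *anapa* is /a/, which is a back vowel, so the suffix is -uku, giving *anapauku*.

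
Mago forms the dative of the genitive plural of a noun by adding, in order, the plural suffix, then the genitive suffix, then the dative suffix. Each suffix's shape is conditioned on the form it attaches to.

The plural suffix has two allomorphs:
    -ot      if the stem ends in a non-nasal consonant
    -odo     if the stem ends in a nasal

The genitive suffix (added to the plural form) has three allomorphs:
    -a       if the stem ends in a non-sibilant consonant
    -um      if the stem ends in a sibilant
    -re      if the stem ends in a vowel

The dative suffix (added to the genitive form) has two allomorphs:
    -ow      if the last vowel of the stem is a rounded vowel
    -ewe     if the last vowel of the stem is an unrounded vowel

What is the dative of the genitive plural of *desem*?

*desem*: final consonant = /m/, a nasal → -odo → *desemodo*.
The final sound of the plural form *desemodo* is /o/, which is a vowel, so the genitive suffix is -re, giving *desemodore*.
The last vowel of the genitive form *desemodore* is /e/, which is an unrounded vowel, so the dative suffix is -ewe, giving *desemodoreewe*.

desemodoreewe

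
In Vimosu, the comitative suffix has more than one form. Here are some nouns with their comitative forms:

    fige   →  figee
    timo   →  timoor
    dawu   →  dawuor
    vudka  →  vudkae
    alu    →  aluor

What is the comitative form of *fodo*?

fodoor

The alternation tracks the last vowel of the stem — -or when the last vowel of the stem is a rounded vowel (*timo*, *dawu*, *alu*); -e when the last vowel of the stem is an unrounded vowel (*fige*, *vudka*).
The last vowel of *fodo* is /o/, which is a rounded vowel, so the suffix is -or, giving *fodoor*.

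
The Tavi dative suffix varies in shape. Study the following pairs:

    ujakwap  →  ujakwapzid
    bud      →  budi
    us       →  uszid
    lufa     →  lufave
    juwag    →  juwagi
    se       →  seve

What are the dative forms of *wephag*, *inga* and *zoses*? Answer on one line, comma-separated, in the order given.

Looking at the final sound of each stem: -zid when the stem ends in a voiceless consonant (*ujakwap*, *us*); -i when the stem ends in a voiced consonant (*bud*, *juwag*); -ve when the stem ends in a vowel (*lufa*, *se*).
*wephag*: final sound = /g/, a voiced consonant → -i → *wephagi*.
*inga*: final sound = /a/, a vowel → -ve → *ingave*.
The final sound of *zoses* is /s/, which is a voiceless consonant, so the suffix is -zid, giving *zoseszid*.

wephagi, ingave, zoseszid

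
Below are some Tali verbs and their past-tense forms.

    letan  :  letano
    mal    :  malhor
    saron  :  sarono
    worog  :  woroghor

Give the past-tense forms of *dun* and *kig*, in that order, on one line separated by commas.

The pattern is nasality of the final consonant: -o when the stem ends in a nasal (*letan*, *saron*); -hor when the stem ends in a non-nasal consonant (*mal*, *worog*).
Since the final consonant of *dun* is /n/ (a nasal), it takes -o, giving *duno*.
The final consonant of *kig* is /g/, which is non-nasal, so the suffix is -hor, giving *kighor*.

duno, kighor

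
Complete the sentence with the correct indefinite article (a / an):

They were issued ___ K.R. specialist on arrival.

The indefinite article is chosen by the initial *sound* of the following word, not its spelling.
The initialism *K.R.* is read letter by letter; the first letter, K, is pronounced /keɪ/, which begins with a consonant sound.
So the article is *a*: They were issued a K.R. specialist on arrival.

a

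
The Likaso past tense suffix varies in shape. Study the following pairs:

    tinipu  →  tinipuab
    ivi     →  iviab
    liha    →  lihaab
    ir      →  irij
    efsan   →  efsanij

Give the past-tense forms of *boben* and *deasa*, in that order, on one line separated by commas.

bobenij, deasaab

The suffix is conditioned by the final sound: -ij when the stem ends in a consonant (*ir*, *efsan*); -ab when the stem ends in a vowel (*tinipu*, *ivi*, *liha*).
*boben* — final sound /n/ (a consonant) → -ij → *bobenij*.
The final sound of *deasa* is /a/, which is a vowel, so the suffix is -ab, giving *deasaab*.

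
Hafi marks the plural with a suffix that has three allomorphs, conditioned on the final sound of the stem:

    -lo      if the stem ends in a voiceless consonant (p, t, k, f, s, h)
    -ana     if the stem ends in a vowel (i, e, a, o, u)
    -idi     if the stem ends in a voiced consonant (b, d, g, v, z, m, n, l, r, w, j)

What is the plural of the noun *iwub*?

iwubidi

*iwub*: final sound = /b/, a voiced consonant → -idi → *iwubidi*.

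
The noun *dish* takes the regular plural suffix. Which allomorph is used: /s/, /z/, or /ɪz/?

The stem *dish* ends in a sibilant (/s, z, ʃ, ʒ, tʃ, dʒ/).
The plural suffix surfaces as /ɪz/ after sibilants, /s/ after other voiceless consonants, and /z/ after other voiced sounds.
So the plural -s on *dish* is pronounced /ɪz/.

/ɪz/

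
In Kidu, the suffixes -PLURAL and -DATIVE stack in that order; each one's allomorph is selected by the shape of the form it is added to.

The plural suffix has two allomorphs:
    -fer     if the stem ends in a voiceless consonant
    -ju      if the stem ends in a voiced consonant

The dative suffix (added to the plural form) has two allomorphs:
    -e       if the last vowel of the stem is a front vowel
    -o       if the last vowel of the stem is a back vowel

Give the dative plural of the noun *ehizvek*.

ehizvekfere

*ehizvek* — final consonant /k/ (voiceless) → -fer → *ehizvekfer*.
The plural form *ehizvekfer* — last vowel /e/ (a front vowel) → -e → *ehizvekfere*.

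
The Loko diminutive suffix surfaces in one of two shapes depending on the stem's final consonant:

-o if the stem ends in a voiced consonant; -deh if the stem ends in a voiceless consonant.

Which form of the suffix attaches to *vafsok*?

Since the final consonant of *vafsok* is /k/ (voiceless), it takes -deh.

-deh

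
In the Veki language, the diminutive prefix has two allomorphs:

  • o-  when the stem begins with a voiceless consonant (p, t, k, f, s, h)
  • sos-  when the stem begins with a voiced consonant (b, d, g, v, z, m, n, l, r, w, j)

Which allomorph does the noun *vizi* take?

sos-

The first consonant of *vizi* is /v/, which is voiced, so the prefix is sos-.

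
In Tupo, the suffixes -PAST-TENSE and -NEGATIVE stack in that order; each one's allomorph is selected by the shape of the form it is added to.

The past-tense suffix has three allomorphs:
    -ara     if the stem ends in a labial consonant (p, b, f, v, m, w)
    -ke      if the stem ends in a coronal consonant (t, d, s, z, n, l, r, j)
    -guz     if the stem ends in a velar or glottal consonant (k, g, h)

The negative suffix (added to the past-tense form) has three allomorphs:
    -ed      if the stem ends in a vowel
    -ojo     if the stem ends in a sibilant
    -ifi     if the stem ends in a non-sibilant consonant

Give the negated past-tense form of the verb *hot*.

The final consonant of *hot* is /t/, which is coronal, so the past-tense suffix is -ke, giving *hotke*.
The final sound of the past-tense form *hotke* is /e/, which is a vowel, so the negative suffix is -ed, giving *hotkeed*.

hotkeed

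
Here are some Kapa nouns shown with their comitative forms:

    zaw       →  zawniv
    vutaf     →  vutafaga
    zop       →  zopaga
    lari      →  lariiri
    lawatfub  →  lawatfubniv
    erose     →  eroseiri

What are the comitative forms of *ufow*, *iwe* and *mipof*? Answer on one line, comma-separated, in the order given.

ufowniv, iweiri, mipofaga

The alternation tracks the final sound of the stem — -aga when the stem ends in a voiceless consonant (*vutaf*, *zop*); -niv when the stem ends in a voiced consonant (*zaw*, *lawatfub*); -iri when the stem ends in a vowel (*lari*, *erose*).
The final sound of *ufow* is /w/, which is a voiced consonant, so the suffix is -niv, giving *ufowniv*.
*iwe* — final sound /e/ (a vowel) → -iri → *iweiri*.
*mipof*: final sound = /f/, a voiceless consonant → -aga → *mipofaga*.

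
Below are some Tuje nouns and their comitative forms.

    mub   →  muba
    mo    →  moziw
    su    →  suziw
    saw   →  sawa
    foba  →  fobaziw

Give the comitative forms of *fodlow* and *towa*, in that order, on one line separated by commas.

fodlowa, towaziw

Looking at the final sound of each stem: -a when the stem ends in a consonant (*mub*, *saw*); -ziw when the stem ends in a vowel (*mo*, *su*, *foba*).
The final sound of *fodlow* is /w/, which is a consonant, so the suffix is -a, giving *fodlowa*.
*towa*: final sound = /a/, a vowel → -ziw → *towaziw*.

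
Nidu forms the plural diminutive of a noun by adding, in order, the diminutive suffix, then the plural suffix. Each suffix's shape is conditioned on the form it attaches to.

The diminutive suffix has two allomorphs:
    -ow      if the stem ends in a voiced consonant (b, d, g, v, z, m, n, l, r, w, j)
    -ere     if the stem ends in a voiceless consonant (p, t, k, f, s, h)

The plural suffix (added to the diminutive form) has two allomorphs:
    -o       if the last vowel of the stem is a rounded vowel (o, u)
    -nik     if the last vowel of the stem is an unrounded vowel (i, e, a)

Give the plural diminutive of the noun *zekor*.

*zekor*: final consonant = /r/, voiced → -ow → *zekorow*.
The last vowel of the diminutive form *zekorow* is /o/, which is a rounded vowel, so the plural suffix is -o, giving *zekorowo*.

zekorowo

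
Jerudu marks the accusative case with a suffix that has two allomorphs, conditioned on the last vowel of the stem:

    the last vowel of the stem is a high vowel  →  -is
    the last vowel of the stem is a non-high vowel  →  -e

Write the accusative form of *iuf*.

The last vowel of *iuf* is /u/, which is a high vowel, so the suffix is -is, giving *iufis*.

iufis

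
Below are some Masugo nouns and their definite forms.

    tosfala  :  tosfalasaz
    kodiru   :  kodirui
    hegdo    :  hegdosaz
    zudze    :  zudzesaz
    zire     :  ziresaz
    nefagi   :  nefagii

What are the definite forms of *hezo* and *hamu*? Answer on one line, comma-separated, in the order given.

hezosaz, hamui

Looking at the last vowel of each stem: -i when the last vowel of the stem is a high vowel (*kodiru*, *nefagi*); -saz when the last vowel of the stem is a non-high vowel (*tosfala*, *hegdo*, *zudze*, *zire*).
*hezo* — last vowel /o/ (a non-high vowel) → -saz → *hezosaz*.
*hamu*: last vowel = /u/, a high vowel → -i → *hamui*.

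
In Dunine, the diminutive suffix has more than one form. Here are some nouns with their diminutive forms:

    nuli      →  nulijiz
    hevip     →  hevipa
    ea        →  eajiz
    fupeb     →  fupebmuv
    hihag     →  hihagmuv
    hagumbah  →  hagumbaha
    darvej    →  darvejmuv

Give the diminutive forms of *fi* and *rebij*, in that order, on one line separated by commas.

The pattern is voicing of the final sound: -a when the stem ends in a voiceless consonant (*hevip*, *hagumbah*); -muv when the stem ends in a voiced consonant (*fupeb*, *hihag*, *darvej*); -jiz when the stem ends in a vowel (*nuli*, *ea*).
*fi* — final sound /i/ (a vowel) → -jiz → *fijiz*.
Since the final sound of *rebij* is /j/ (a voiced consonant), it takes -muv, giving *rebijmuv*.

fijiz, rebijmuv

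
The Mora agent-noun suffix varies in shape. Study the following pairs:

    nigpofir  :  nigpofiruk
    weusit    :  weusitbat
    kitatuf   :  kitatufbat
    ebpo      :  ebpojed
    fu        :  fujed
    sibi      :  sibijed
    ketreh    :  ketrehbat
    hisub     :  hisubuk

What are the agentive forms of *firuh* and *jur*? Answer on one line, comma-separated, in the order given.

The pattern is voicing of the final sound: -bat when the stem ends in a voiceless consonant (*weusit*, *kitatuf*, *ketreh*); -uk when the stem ends in a voiced consonant (*nigpofir*, *hisub*); -jed when the stem ends in a vowel (*ebpo*, *fu*, *sibi*).
Since the final sound of *firuh* is /h/ (a voiceless consonant), it takes -bat, giving *firuhbat*.
The final sound of *jur* is /r/, which is a voiced consonant, so the suffix is -uk, giving *juruk*.

firuhbat, juruk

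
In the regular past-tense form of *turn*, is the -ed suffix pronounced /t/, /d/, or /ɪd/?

The stem *turn* ends in a voiced sound other than /d/.
The -ed suffix is realized as /ɪd/ after /t, d/; as /t/ after other voiceless consonants; and as /d/ after other voiced sounds.
So -ed on *turn* is pronounced /d/.

/d/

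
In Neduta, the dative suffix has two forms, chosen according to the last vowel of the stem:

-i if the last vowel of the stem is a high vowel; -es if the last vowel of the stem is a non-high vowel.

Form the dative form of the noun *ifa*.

ifaes

*ifa*: last vowel = /a/, a non-high vowel → -es → *ifaes*.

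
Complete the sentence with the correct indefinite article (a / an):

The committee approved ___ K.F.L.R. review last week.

The indefinite article is chosen by the initial *sound* of the following word, not its spelling.
The initialism *K.F.L.R.* is read letter by letter; the first letter, K, is pronounced /keɪ/, which begins with a consonant sound.
So the article is *a*: The committee approved a K.F.L.R. review last week.

a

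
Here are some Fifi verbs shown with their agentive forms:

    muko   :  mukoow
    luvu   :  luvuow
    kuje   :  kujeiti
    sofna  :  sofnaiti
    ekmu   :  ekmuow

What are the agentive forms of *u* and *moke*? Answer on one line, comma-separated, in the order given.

uow, mokeiti

The suffix is conditioned by the last vowel: -ow when the last vowel of the stem is a rounded vowel (*muko*, *luvu*, *ekmu*); -iti when the last vowel of the stem is an unrounded vowel (*kuje*, *sofna*).
The last vowel of *u* is /u/, which is a rounded vowel, so the suffix is -ow, giving *uow*.
The last vowel of *moke* is /e/, which is an unrounded vowel, so the suffix is -iti, giving *mokeiti*.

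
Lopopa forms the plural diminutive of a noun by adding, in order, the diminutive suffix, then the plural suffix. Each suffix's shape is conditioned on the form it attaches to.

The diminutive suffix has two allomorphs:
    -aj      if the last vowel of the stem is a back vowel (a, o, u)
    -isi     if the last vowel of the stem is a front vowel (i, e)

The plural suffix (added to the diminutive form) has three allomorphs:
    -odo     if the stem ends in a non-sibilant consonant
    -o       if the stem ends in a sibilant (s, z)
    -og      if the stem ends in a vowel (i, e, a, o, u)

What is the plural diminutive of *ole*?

oleisiog

*ole*: last vowel = /e/, a front vowel → -isi → *oleisi*.
Since the final sound of the diminutive form *oleisi* is /i/ (a vowel), it takes -og, giving *oleisiog*.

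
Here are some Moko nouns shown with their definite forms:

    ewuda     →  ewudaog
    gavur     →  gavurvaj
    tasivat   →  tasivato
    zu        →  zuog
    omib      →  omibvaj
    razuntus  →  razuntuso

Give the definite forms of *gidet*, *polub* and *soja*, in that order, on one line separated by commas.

The suffix is conditioned by the final sound: -o when the stem ends in a voiceless consonant (*tasivat*, *razuntus*); -vaj when the stem ends in a voiced consonant (*gavur*, *omib*); -og when the stem ends in a vowel (*ewuda*, *zu*).
*gidet*: final sound = /t/, a voiceless consonant → -o → *gideto*.
*polub*: final sound = /b/, a voiced consonant → -vaj → *polubvaj*.
The final sound of *soja* is /a/, which is a vowel, so the suffix is -og, giving *sojaog*.

gideto, polubvaj, sojaog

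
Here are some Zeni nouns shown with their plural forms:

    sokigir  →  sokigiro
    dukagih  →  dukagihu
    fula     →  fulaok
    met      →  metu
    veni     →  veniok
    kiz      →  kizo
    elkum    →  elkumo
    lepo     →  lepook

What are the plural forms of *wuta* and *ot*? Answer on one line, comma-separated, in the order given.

wutaok, otu

The suffix is conditioned by the final sound: -u when the stem ends in a voiceless consonant (*dukagih*, *met*); -o when the stem ends in a voiced consonant (*sokigir*, *kiz*, *elkum*); -ok when the stem ends in a vowel (*fula*, *veni*, *lepo*).
The final sound of *wuta* is /a/, which is a vowel, so the suffix is -ok, giving *wutaok*.
*ot* — final sound /t/ (a voiceless consonant) → -u → *otu*.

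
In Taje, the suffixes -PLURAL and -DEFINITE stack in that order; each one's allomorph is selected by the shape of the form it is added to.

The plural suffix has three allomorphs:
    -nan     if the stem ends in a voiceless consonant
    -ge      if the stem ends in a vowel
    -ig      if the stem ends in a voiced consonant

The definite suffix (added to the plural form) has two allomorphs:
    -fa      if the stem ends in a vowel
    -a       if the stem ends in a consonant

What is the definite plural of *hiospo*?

hiospogefa

Since the final sound of *hiospo* is /o/ (a vowel), it takes -ge, giving *hiospoge*.
The final sound of the plural form *hiospoge* is /e/, which is a vowel, so the definite suffix is -fa, giving *hiospogefa*.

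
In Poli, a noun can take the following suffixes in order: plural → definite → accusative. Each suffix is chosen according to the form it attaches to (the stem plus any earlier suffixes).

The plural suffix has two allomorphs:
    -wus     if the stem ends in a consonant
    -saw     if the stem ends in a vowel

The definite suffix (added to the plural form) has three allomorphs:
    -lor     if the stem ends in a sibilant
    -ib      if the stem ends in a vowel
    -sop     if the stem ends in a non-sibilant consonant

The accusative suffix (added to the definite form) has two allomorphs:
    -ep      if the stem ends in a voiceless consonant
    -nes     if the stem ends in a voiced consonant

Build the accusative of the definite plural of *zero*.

The final sound of *zero* is /o/, which is a vowel, so the plural suffix is -saw, giving *zerosaw*.
The plural form *zerosaw*: final sound = /w/, a non-sibilant consonant → -sop → *zerosawsop*.
The final consonant of the definite form *zerosawsop* is /p/, which is voiceless, so the accusative suffix is -ep, giving *zerosawsopep*.

zerosawsopep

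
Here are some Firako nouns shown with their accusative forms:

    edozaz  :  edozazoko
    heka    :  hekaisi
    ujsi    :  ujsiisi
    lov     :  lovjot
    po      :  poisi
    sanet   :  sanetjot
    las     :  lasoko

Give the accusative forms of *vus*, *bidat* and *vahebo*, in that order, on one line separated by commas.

The suffix is conditioned by the final sound: -oko when the stem ends in a sibilant (*edozaz*, *las*); -jot when the stem ends in a non-sibilant consonant (*lov*, *sanet*); -isi when the stem ends in a vowel (*heka*, *ujsi*, *po*).
*vus*: final sound = /s/, a sibilant → -oko → *vusoko*.
Since the final sound of *bidat* is /t/ (a non-sibilant consonant), it takes -jot, giving *bidatjot*.
The final sound of *vahebo* is /o/, which is a vowel, so the suffix is -isi, giving *vaheboisi*.

vusoko, bidatjot, vaheboisi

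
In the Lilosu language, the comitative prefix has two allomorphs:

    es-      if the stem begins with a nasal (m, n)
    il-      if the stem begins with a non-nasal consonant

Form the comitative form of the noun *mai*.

The first consonant of *mai* is /m/, which is a nasal, so the prefix is es-, giving *esmai*.

esmai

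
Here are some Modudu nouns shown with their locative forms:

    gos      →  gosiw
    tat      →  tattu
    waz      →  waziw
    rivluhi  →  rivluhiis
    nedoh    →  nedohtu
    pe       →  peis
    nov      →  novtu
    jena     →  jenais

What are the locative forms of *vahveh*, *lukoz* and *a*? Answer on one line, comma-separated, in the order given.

Looking at the final sound of each stem: -iw when the stem ends in a sibilant (*gos*, *waz*); -tu when the stem ends in a non-sibilant consonant (*tat*, *nedoh*, *nov*); -is when the stem ends in a vowel (*rivluhi*, *pe*, *jena*).
*vahveh* — final sound /h/ (a non-sibilant consonant) → -tu → *vahvehtu*.
*lukoz* — final sound /z/ (a sibilant) → -iw → *lukoziw*.
*a*: final sound = /a/, a vowel → -is → *ais*.

vahvehtu, lukoziw, ais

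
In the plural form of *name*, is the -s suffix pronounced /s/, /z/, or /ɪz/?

The stem *name* ends in a voiced non-sibilant sound.
The plural suffix surfaces as /ɪz/ after sibilants, /s/ after other voiceless consonants, and /z/ after other voiced sounds.
So the plural -s on *name* is pronounced /z/.

/z/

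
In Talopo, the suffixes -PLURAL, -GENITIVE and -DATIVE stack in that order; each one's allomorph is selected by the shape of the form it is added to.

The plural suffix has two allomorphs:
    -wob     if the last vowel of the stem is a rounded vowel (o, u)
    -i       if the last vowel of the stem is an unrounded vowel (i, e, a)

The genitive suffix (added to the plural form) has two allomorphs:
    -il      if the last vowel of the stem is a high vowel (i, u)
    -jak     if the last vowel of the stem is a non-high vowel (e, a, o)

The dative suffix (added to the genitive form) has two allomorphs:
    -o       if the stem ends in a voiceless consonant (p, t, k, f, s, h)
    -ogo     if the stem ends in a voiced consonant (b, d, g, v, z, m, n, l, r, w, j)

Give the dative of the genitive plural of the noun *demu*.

demuwobjako

Since the last vowel of *demu* is /u/ (a rounded vowel), it takes -wob, giving *demuwob*.
The plural form *demuwob*: last vowel = /o/, a non-high vowel → -jak → *demuwobjak*.
Since the final consonant of the genitive form *demuwobjak* is /k/ (voiceless), it takes -o, giving *demuwobjako*.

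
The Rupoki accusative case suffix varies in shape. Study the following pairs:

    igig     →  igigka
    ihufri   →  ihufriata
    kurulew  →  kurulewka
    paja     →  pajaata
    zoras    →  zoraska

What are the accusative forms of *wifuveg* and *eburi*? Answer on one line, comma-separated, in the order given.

The suffix is conditioned by the final sound: -ka when the stem ends in a consonant (*igig*, *kurulew*, *zoras*); -ata when the stem ends in a vowel (*ihufri*, *paja*).
*wifuveg*: final sound = /g/, a consonant → -ka → *wifuvegka*.
The final sound of *eburi* is /i/, which is a vowel, so the suffix is -ata, giving *eburiata*.

wifuvegka, eburiata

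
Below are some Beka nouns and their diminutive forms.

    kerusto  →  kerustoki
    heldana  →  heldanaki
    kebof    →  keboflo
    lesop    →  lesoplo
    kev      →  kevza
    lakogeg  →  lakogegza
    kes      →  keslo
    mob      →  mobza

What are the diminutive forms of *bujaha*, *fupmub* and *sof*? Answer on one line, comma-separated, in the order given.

bujahaki, fupmubza, soflo

The pattern is voicing of the final sound: -lo when the stem ends in a voiceless consonant (*kebof*, *lesop*, *kes*); -za when the stem ends in a voiced consonant (*kev*, *lakogeg*, *mob*); -ki when the stem ends in a vowel (*kerusto*, *heldana*).
*bujaha* — final sound /a/ (a vowel) → -ki → *bujahaki*.
*fupmub* — final sound /b/ (a voiced consonant) → -za → *fupmubza*.
The final sound of *sof* is /f/, which is a voiceless consonant, so the suffix is -lo, giving *soflo*.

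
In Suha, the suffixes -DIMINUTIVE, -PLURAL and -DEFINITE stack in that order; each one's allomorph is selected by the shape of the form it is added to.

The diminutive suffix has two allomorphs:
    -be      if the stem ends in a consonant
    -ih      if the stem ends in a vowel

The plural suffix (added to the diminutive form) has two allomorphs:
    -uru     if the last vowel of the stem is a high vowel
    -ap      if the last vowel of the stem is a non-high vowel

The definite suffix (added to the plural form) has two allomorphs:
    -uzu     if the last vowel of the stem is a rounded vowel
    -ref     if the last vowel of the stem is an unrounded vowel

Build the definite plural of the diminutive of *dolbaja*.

Since the final sound of *dolbaja* is /a/ (a vowel), it takes -ih, giving *dolbajaih*.
Since the last vowel of the diminutive form *dolbajaih* is /i/ (a high vowel), it takes -uru, giving *dolbajaihuru*.
The plural form *dolbajaihuru*: last vowel = /u/, a rounded vowel → -uzu → *dolbajaihuruuzu*.

dolbajaihuruuzu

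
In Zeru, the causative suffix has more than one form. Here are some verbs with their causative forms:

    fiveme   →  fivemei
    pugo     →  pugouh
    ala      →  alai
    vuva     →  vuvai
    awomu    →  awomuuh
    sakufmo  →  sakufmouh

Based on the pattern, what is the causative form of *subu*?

The alternation tracks the last vowel of the stem — -uh when the last vowel of the stem is a rounded vowel (*pugo*, *awomu*, *sakufmo*); -i when the last vowel of the stem is an unrounded vowel (*fiveme*, *ala*, *vuva*).
The last vowel of *subu* is /u/, which is a rounded vowel, so the suffix is -uh, giving *subuuh*.

subuuh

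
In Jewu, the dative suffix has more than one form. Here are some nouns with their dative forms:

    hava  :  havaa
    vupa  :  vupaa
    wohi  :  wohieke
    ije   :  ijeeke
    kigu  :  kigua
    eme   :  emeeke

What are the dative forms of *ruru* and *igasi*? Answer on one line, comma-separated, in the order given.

rurua, igasieke

The suffix is conditioned by the last vowel: -eke when the last vowel of the stem is a front vowel (*wohi*, *ije*, *eme*); -a when the last vowel of the stem is a back vowel (*hava*, *vupa*, *kigu*).
The last vowel of *ruru* is /u/, which is a back vowel, so the suffix is -a, giving *rurua*.
*igasi*: last vowel = /i/, a front vowel → -eke → *igasieke*.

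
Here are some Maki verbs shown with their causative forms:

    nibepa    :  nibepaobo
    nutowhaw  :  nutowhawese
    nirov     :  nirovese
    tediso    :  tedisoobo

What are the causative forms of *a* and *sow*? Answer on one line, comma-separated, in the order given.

aobo, sowese

Looking at the final sound of each stem: -ese when the stem ends in a consonant (*nutowhaw*, *nirov*); -obo when the stem ends in a vowel (*nibepa*, *tediso*).
The final sound of *a* is /a/, which is a vowel, so the suffix is -obo, giving *aobo*.
*sow*: final sound = /w/, a consonant → -ese → *sowese*.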